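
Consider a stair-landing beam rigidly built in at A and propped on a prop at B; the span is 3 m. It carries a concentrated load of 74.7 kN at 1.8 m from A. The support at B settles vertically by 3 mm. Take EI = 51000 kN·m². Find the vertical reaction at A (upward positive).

R_A = 59.43 kN

Release the roller at B. Primary structure: cantilever fixed at A.
Deflection at B on the released cantilever, summing each load's contribution:
  point load 74.7 at a = 1.8: Pa²(3L − a)/(6EI) = 290.4/EI
Flexibility coefficient — unit upward force at B: δ_{BB} = L³/(3EI) = 9/EI.
With EI = 51000 kN·m²: δ_0 = 0.005695 m and δ_{BB} = 0.000176 m/kN.
Compatibility — the beam at B must follow the support down by 0.003 m: δ_0 − R_B·δ_{BB} = 0.003, so R_B = (0.005695 − 0.003)/0.000176 = 15.27 kN.
Vertical equilibrium: R_A = ΣP − R_B = 74.7 − 15.27 = 59.43 kN.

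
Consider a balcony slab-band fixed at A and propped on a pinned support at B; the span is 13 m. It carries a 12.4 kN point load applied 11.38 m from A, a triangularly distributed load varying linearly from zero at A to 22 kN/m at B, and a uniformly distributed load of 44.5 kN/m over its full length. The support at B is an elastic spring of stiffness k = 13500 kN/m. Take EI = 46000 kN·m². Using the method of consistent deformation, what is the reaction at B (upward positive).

Choose R_B as the redundant. The primary structure is the cantilever fixed at A.
Free-end deflection of the primary structure under the applied loading (downward +):
  point load 12.4 at a = 11.38: Pa²(3L − a)/(6EI) = 7392/EI
  triangular load, peak 22 at the free end: 11w₀L⁴/(120EI) = 57598/EI
  UDL 44.5: wL⁴/(8EI) = 158871/EI
  δ_0 = 223861/EI
Flexibility coefficient — unit upward force at B: δ_{BB} = L³/(3EI) = 732.3/EI.
With EI = 46000 kN·m²: δ_0 = 4.8665 m and δ_{BB} = 0.01592 m/kN.
Compatibility — the spring shortens by R_B/k under the reaction it provides: δ_0 − R_B·δ_{BB} = R_B/k. With 1/k = 0.000074 m/kN, R_B = δ_0 / (δ_{BB} + 1/k) = 4.8665 / (0.01592 + 0.000074) = 304.3 kN.

R_B = 304.3 kN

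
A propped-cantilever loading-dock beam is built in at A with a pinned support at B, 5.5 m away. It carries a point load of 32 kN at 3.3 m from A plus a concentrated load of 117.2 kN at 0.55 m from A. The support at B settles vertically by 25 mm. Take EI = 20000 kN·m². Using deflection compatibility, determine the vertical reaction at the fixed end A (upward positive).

Remove the prop at B; the released (primary) structure is a cantilever built in at A.
Primary-structure tip deflection at B by superposition:
  point load 32 at a = 3.3: Pa²(3L − a)/(6EI) = 766.7/EI
  point load 117.2 at a = 0.55: Pa²(3L − a)/(6EI) = 94.25/EI
  δ_0 = 860.9/EI
Flexibility coefficient — unit upward force at B: δ_{BB} = L³/(3EI) = 55.46/EI.
With EI = 20000 kN·m²: δ_0 = 0.043045 m and δ_{BB} = 0.002773 m/kN.
Compatibility — the beam at B must follow the support down by 0.025 m: δ_0 − R_B·δ_{BB} = 0.025, so R_B = (0.043045 − 0.025)/0.002773 = 6.508 kN.
Vertical equilibrium: R_A = ΣP − R_B = 149.2 − 6.508 = 142.7 kN.

R_A = 142.7 kN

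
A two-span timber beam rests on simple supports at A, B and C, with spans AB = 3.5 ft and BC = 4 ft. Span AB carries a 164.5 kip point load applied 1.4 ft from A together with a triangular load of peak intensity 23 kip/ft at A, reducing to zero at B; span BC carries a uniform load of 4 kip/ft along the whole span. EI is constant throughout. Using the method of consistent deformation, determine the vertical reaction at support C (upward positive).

R_C = -6.269 kip

Take M_B as the redundant. Released structure: two simple spans AB and BC with a hinge at B.
End slopes at the hinge B, treating each span as simply supported:
  span AB: point load 164.5 at a = 1.4: Pab(L + a)/(6LEI) = 112.8/EI
  span AB: triangular load, peak 23: 7w₀L³/(360EI) = 19.17/EI
  span BC: UDL 4: wL³/(24EI) = 10.67/EI
  relative rotation θ_0 = (132 + 10.67)/EI = 142.7/EI
A unit hogging moment at B produces rotation L₁/(3EI) + L₂/(3EI) = 2.5/EI.
Slope continuity at B: θ_0 = M_B·2.5/EI, so M_B = 142.7/2.5 = 57.08 kip·ft (hogging).
Span BC, ΣM about C: R_B^{BC}·4 = 32 + 57.08, so R_B^{BC} = 22.27 kip and R_C = 16 − 22.27 = -6.269 kip.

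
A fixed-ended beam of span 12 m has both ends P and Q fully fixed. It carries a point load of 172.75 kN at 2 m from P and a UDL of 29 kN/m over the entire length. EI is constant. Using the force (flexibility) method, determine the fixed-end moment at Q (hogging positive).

M_Q = 396 kN·m

Take the two fixed-end moments M_P, M_Q as redundants; the released structure is the simple span PQ.
Simple-span end rotations at P and Q under the given loads:
  at P: point load 172.75 at a = 2: Pab(L + b)/(6LEI) = 1056/EI
  at Q: point load 172.75 at a = 2: Pab(L + a)/(6LEI) = 671.8/EI
  at P: UDL 29: wL³/(24EI) = 2088/EI
  at Q: UDL 29: wL³/(24EI) = 2088/EI
  θ_P0 = 3144/EI,  θ_Q0 = 2760/EI
Flexibility coefficients: a unit moment at one end gives L/(3EI) there and L/(6EI) at the far end, so f₁₁ = f₂₂ = 4/EI and f₁₂ = f₂₁ = 2/EI.
Compatibility — zero rotation at each built-in end:
  4 M_P + 2 M_Q = 3144
  2 M_P + 4 M_Q = 2760
Solving the pair gives M_P = 587.9 kN·m and M_Q = 396 kN·m (hogging).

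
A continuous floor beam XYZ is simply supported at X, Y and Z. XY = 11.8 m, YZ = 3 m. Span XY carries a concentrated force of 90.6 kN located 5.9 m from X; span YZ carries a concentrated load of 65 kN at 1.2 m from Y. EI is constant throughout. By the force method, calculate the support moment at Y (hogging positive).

M_Y = 167.4 kN·m

Insert a hinge at Y; M_Y is the redundant, and each span becomes simply supported.
End slopes at the hinge Y, treating each span as simply supported:
  span XY: point load 90.6 at a = 5.9: Pab(L + a)/(6LEI) = 788.4/EI
  span YZ: point load 65 at a = 1.2: Pab(L + b)/(6LEI) = 37.44/EI
  relative rotation θ_0 = (788.4 + 37.44)/EI = 825.9/EI
A unit hogging moment at Y produces rotation L₁/(3EI) + L₂/(3EI) = 4.933/EI.
Compatibility: M_Y·(L₁+L₂)/(3EI) = θ_0, giving M_Y = 167.4 kN·m (hogging).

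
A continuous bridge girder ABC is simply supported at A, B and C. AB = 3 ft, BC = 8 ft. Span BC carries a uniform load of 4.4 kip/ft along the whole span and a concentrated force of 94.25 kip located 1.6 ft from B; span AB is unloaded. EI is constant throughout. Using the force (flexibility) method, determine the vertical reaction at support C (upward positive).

Release continuity at B by inserting a hinge; the redundant is the internal moment M_B. The primary structure is two simply-supported spans AB and BC.
Rotations at B on the released spans (each span's end-slope, ×1/EI):
  span BC: UDL 4.4: wL³/(24EI) = 93.87/EI
  span BC: point load 94.25 at a = 1.6: Pab(L + b)/(6LEI) = 289.5/EI
  relative rotation θ_0 = (0 + 383.4)/EI = 383.4/EI
A unit hogging moment at B produces rotation L₁/(3EI) + L₂/(3EI) = 3.667/EI.
Compatibility: M_B·(L₁+L₂)/(3EI) = θ_0, giving M_B = 104.6 kip·ft (hogging).
Span BC, ΣM about C: R_B^{BC}·8 = 744 + 104.6, so R_B^{BC} = 106.1 kip and R_C = 129.4 − 106.1 = 23.38 kip.

R_C = 23.38 kip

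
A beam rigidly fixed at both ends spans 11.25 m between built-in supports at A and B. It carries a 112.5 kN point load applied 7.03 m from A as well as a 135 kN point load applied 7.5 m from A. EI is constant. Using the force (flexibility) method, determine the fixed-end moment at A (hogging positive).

M_A = 223.8 kN·m

Take the two fixed-end moments M_A, M_B as redundants; the released structure is the simple span AB.
On the primary (simply-supported) span, the end slopes from the loading are:
  at A: point load 112.5 at a = 7.03: Pab(L + b)/(6LEI) = 764.9/EI
  at B: point load 112.5 at a = 7.03: Pab(L + a)/(6LEI) = 903.8/EI
  at A: point load 135 at a = 7.5: Pab(L + b)/(6LEI) = 843.8/EI
  at B: point load 135 at a = 7.5: Pab(L + a)/(6LEI) = 1055/EI
  θ_A0 = 1609/EI,  θ_B0 = 1959/EI
Flexibility coefficients: a unit moment at one end gives L/(3EI) there and L/(6EI) at the far end, so f₁₁ = f₂₂ = 3.75/EI and f₁₂ = f₂₁ = 1.875/EI.
Compatibility — zero rotation at each built-in end:
  3.75 M_A + 1.875 M_B = 1609
  1.875 M_A + 3.75 M_B = 1959
Solving the pair gives M_A = 223.8 kN·m and M_B = 410.4 kN·m (hogging).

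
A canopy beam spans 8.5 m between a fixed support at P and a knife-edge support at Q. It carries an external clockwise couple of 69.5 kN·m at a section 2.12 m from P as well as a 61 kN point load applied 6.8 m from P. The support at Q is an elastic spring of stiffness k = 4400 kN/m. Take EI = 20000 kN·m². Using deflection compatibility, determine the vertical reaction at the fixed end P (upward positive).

R_P = 13.75 kN

Release the roller at Q. Primary structure: cantilever fixed at P.
Downward deflection at the released point Q due to the loads:
  clockwise couple 69.5 at a = 2.12: M₀a(2L − a)/(2EI) = 1096/EI
  point load 61 at a = 6.8: Pa²(3L − a)/(6EI) = 8791/EI
  δ_0 = 9887/EI
Flexibility coefficient — unit upward force at Q: δ_{QQ} = L³/(3EI) = 204.7/EI.
With EI = 20000 kN·m²: δ_0 = 0.49436 m and δ_{QQ} = 0.010235 m/kN.
Compatibility — the spring shortens by R_Q/k under the reaction it provides: δ_0 − R_Q·δ_{QQ} = R_Q/k. With 1/k = 0.000227 m/kN, R_Q = δ_0 / (δ_{QQ} + 1/k) = 0.49436 / (0.010235 + 0.000227) = 47.25 kN.
Vertical equilibrium: R_P = ΣP − R_Q = 61 − 47.25 = 13.75 kN.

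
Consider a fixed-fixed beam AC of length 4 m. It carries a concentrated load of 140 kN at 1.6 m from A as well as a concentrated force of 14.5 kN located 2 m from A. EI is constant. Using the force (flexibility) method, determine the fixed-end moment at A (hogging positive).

Release both end moments; the primary structure is a simply-supported span AC with redundants M_A and M_C.
End rotations of the released simple span under the applied load (×1/EI):
  at A: point load 140 at a = 1.6: Pab(L + b)/(6LEI) = 143.4/EI
  at C: point load 140 at a = 1.6: Pab(L + a)/(6LEI) = 125.4/EI
  at A: point load 14.5 at a = 2: Pab(L + b)/(6LEI) = 14.5/EI
  at C: point load 14.5 at a = 2: Pab(L + a)/(6LEI) = 14.5/EI
  θ_A0 = 157.9/EI,  θ_C0 = 139.9/EI
Flexibility coefficients: a unit moment at one end gives L/(3EI) there and L/(6EI) at the far end, so f₁₁ = f₂₂ = 1.333/EI and f₁₂ = f₂₁ = 0.6667/EI.
Compatibility — zero rotation at each built-in end:
  1.333 M_A + 0.6667 M_C = 157.9
  0.6667 M_A + 1.333 M_C = 139.9
Solving the pair gives M_A = 87.89 kN·m and M_C = 61.01 kN·m (hogging).

M_A = 87.89 kN·m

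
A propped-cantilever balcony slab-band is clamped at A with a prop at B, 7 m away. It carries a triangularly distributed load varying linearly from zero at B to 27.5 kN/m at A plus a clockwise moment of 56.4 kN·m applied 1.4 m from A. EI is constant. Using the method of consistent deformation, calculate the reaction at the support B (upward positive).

Take the reaction at B as the redundant and release it; the primary structure is a cantilever fixed at A.
Deflection at B on the released cantilever, summing each load's contribution:
  triangular load, peak 27.5 at the fixed end: w₀L⁴/(30EI) = 2201/EI
  clockwise couple 56.4 at a = 1.4: M₀a(2L − a)/(2EI) = 497.4/EI
  δ_0 = 2698/EI
Flexibility coefficient — unit upward force at B: δ_{BB} = L³/(3EI) = 114.3/EI.
The prop prevents deflection at B: R_B = δ_0/δ_{BB} = 2698/114.3 = 23.6 kN.

R_B = 23.6 kN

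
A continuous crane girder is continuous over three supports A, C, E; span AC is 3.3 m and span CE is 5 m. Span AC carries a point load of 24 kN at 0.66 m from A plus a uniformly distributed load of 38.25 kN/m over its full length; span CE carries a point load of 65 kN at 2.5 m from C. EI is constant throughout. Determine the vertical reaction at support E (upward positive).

R_E = 20.41 kN

Take M_C as the redundant. Released structure: two simple spans AC and CE with a hinge at C.
Rotations at C on the released spans (each span's end-slope, ×1/EI):
  span AC: point load 24 at a = 0.66: Pab(L + a)/(6LEI) = 8.364/EI
  span AC: UDL 38.25: wL³/(24EI) = 57.27/EI
  span CE: point load 65 at a = 2.5: Pab(L + b)/(6LEI) = 101.6/EI
  relative rotation θ_0 = (65.64 + 101.6)/EI = 167.2/EI
A unit hogging moment at C produces rotation L₁/(3EI) + L₂/(3EI) = 2.767/EI.
Compatibility: M_C·(L₁+L₂)/(3EI) = θ_0, giving M_C = 60.43 kN·m (hogging).
Span CE, ΣM about E: R_C^{CE}·5 = 162.5 + 60.43, so R_C^{CE} = 44.59 kN and R_E = 65 − 44.59 = 20.41 kN.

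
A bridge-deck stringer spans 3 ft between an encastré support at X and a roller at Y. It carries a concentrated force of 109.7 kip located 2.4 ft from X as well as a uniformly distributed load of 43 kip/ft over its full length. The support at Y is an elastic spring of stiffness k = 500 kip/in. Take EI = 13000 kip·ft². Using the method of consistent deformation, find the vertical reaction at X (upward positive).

Take the reaction at Y as the redundant and release it; the primary structure is a cantilever fixed at X.
Deflection at Y on the released cantilever, summing each load's contribution:
  point load 109.7 at a = 2.4: Pa²(3L − a)/(6EI) = 695.1/EI
  UDL 43: wL⁴/(8EI) = 435.4/EI
  δ_0 = 1130/EI
Tip deflection under a unit load at Y: L³/(3EI) = 9/EI.
With EI = 13000 kip·ft²: δ_0 = 0.086956 ft and δ_{YY} = 0.000692 ft/kip.
Compatibility — the spring shortens by R_Y/k under the reaction it provides: δ_0 − R_Y·δ_{YY} = R_Y/k. With 1/k = 1/(500×12) ft/kip = 0.000167 ft/kip, R_Y = δ_0 / (δ_{YY} + 1/k) = 0.086956 / (0.000692 + 0.000167) = 101.2 kip.
Vertical equilibrium: R_X = ΣP − R_Y = 238.7 − 101.2 = 137.5 kip.

R_X = 137.5 kip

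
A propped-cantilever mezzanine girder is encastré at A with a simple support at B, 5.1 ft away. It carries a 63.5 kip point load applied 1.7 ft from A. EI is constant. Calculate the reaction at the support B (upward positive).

Choose R_B as the redundant. The primary structure is the cantilever fixed at A.
Downward deflection at the released point B due to the loads:
  point load 63.5 at a = 1.7: Pa²(3L − a)/(6EI) = 416/EI
Tip deflection under a unit load at B: L³/(3EI) = 44.22/EI.
The prop prevents deflection at B: R_B = δ_0/δ_{BB} = 416/44.22 = 9.407 kip.

R_B = 9.407 kip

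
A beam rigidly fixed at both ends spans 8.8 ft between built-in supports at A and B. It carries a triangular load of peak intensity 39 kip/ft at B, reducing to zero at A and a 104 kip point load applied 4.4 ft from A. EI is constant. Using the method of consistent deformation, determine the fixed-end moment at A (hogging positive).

M_A = 215.1 kip·ft

Release both end moments; the primary structure is a simply-supported span AB with redundants M_A and M_B.
On the primary (simply-supported) span, the end slopes from the loading are:
  at A: triangular load, peak 39: 7w₀L³/(360EI) = 516.8/EI
  at B: triangular load, peak 39: w₀L³/(45EI) = 590.6/EI
  at A: point load 104 at a = 4.4: Pab(L + b)/(6LEI) = 503.4/EI
  at B: point load 104 at a = 4.4: Pab(L + a)/(6LEI) = 503.4/EI
  θ_A0 = 1020/EI,  θ_B0 = 1094/EI
Flexibility coefficients: a unit moment at one end gives L/(3EI) there and L/(6EI) at the far end, so f₁₁ = f₂₂ = 2.933/EI and f₁₂ = f₂₁ = 1.467/EI.
Compatibility — zero rotation at each built-in end:
  2.933 M_A + 1.467 M_B = 1020
  1.467 M_A + 2.933 M_B = 1094
Solving the pair gives M_A = 215.1 kip·ft and M_B = 265.4 kip·ft (hogging).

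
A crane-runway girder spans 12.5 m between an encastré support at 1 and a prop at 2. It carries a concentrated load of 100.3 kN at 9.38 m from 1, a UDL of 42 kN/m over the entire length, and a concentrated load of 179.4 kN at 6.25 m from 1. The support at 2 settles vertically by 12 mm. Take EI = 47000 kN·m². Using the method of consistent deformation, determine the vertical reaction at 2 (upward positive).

R_2 = 315.6 kN

Choose R_2 as the redundant. The primary structure is the cantilever fixed at 1.
Primary-structure tip deflection at 2 by superposition:
  point load 100.3 at a = 9.38: Pa²(3L − a)/(6EI) = 41359/EI
  UDL 42: wL⁴/(8EI) = 128174/EI
  point load 179.4 at a = 6.25: Pa²(3L − a)/(6EI) = 36499/EI
  δ_0 = 206032/EI
Flexibility coefficient — unit upward force at 2: δ_{22} = L³/(3EI) = 651/EI.
With EI = 47000 kN·m²: δ_0 = 4.3837 m and δ_{22} = 0.013852 m/kN.
Compatibility — the beam at 2 must follow the support down by 0.012 m: δ_0 − R_2·δ_{22} = 0.012, so R_2 = (4.3837 − 0.012)/0.013852 = 315.6 kN.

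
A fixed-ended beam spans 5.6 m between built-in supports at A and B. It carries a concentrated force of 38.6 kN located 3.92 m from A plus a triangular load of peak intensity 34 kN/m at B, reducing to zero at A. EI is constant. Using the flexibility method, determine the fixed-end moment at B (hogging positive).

M_B = 85.09 kN·m

Release both end moments; the primary structure is a simply-supported span AB with redundants M_A and M_B.
Simple-span end rotations at A and B under the given loads:
  at A: point load 38.6 at a = 3.92: Pab(L + b)/(6LEI) = 55.08/EI
  at B: point load 38.6 at a = 3.92: Pab(L + a)/(6LEI) = 72.02/EI
  at A: triangular load, peak 34: 7w₀L³/(360EI) = 116.1/EI
  at B: triangular load, peak 34: w₀L³/(45EI) = 132.7/EI
  θ_A0 = 171.2/EI,  θ_B0 = 204.7/EI
Flexibility coefficients: a unit moment at one end gives L/(3EI) there and L/(6EI) at the far end, so f₁₁ = f₂₂ = 1.867/EI and f₁₂ = f₂₁ = 0.9333/EI.
Compatibility — zero rotation at each built-in end:
  1.867 M_A + 0.9333 M_B = 171.2
  0.9333 M_A + 1.867 M_B = 204.7
Solving the pair gives M_A = 49.16 kN·m and M_B = 85.09 kN·m (hogging).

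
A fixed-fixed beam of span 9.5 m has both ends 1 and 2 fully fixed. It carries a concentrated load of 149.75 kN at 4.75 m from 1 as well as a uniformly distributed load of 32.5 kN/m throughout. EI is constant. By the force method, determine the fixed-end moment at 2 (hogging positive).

M_2 = 422.3 kN·m

Release both end moments; the primary structure is a simply-supported span 12 with redundants M_1 and M_2.
Simple-span end rotations at 1 and 2 under the given loads:
  at 1: point load 149.75 at a = 4.75: Pab(L + b)/(6LEI) = 844.7/EI
  at 2: point load 149.75 at a = 4.75: Pab(L + a)/(6LEI) = 844.7/EI
  at 1: UDL 32.5: wL³/(24EI) = 1161/EI
  at 2: UDL 32.5: wL³/(24EI) = 1161/EI
  θ_10 = 2006/EI,  θ_20 = 2006/EI
Flexibility coefficients: a unit moment at one end gives L/(3EI) there and L/(6EI) at the far end, so f₁₁ = f₂₂ = 3.167/EI and f₁₂ = f₂₁ = 1.583/EI.
Compatibility — zero rotation at each built-in end:
  3.167 M_1 + 1.583 M_2 = 2006
  1.583 M_1 + 3.167 M_2 = 2006
Solving the pair gives M_1 = 422.3 kN·m and M_2 = 422.3 kN·m (hogging).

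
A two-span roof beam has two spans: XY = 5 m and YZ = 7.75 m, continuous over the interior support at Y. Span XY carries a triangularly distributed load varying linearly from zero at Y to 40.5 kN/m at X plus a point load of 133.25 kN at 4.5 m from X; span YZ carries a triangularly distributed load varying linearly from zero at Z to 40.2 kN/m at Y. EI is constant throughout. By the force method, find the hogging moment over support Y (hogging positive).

Release continuity at Y by inserting a hinge; the redundant is the internal moment M_Y. The primary structure is two simply-supported spans XY and YZ.
Rotations at Y on the released spans (each span's end-slope, ×1/EI):
  span XY: triangular load, peak 40.5: 7w₀L³/(360EI) = 98.44/EI
  span XY: point load 133.25 at a = 4.5: Pab(L + a)/(6LEI) = 94.94/EI
  span YZ: triangular load, peak 40.2: w₀L³/(45EI) = 415.8/EI
  relative rotation θ_0 = (193.4 + 415.8)/EI = 609.2/EI
A unit hogging moment at Y produces rotation L₁/(3EI) + L₂/(3EI) = 4.25/EI.
Slope continuity at Y: θ_0 = M_Y·4.25/EI, so M_Y = 609.2/4.25 = 143.3 kN·m (hogging).

M_Y = 143.3 kN·m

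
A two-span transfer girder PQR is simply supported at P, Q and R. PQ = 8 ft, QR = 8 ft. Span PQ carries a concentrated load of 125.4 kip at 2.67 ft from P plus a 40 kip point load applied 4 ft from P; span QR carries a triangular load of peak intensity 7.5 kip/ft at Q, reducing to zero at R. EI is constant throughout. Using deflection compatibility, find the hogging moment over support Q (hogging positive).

M_Q = 120.4 kip·ft

Insert a hinge at Q; M_Q is the redundant, and each span becomes simply supported.
Rotations at Q on the released spans (each span's end-slope, ×1/EI):
  span PQ: point load 125.4 at a = 2.67: Pab(L + a)/(6LEI) = 396.7/EI
  span PQ: point load 40 at a = 4: Pab(L + a)/(6LEI) = 160/EI
  span QR: triangular load, peak 7.5: w₀L³/(45EI) = 85.33/EI
  relative rotation θ_0 = (556.7 + 85.33)/EI = 642/EI
A unit hogging moment at Q produces rotation L₁/(3EI) + L₂/(3EI) = 5.333/EI.
Compatibility: M_Q·(L₁+L₂)/(3EI) = θ_0, giving M_Q = 120.4 kip·ft (hogging).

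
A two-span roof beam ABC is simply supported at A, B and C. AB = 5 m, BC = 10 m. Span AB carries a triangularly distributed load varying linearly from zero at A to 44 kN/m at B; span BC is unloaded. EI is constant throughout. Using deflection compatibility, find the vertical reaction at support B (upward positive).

Insert a hinge at B; M_B is the redundant, and each span becomes simply supported.
Rotations at B on the released spans (each span's end-slope, ×1/EI):
  span AB: triangular load, peak 44: w₀L³/(45EI) = 122.2/EI
  relative rotation θ_0 = (122.2 + 0)/EI = 122.2/EI
A unit hogging moment at B produces rotation L₁/(3EI) + L₂/(3EI) = 5/EI.
Compatibility: M_B·(L₁+L₂)/(3EI) = θ_0, giving M_B = 24.44 kN·m (hogging).
Span AB, ΣM about A with M_B applied at B: R_B^{AB}·5 = 366.7 + 24.44, so R_B^{AB} = 78.22 kN and R_A = 110 − 78.22 = 31.78 kN.
Span BC, ΣM about C: R_B^{BC}·10 = 0 + 24.44, so R_B^{BC} = 2.444 kN and R_C = 0 − 2.444 = -2.444 kN.
R_B = 78.22 + 2.444 = 80.67 kN.

R_B = 80.67 kN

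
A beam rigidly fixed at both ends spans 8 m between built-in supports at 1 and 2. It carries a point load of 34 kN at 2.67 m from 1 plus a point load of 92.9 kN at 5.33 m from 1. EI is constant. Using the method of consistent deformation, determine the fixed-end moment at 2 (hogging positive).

M_2 = 130.3 kN·m

Take the two fixed-end moments M_1, M_2 as redundants; the released structure is the simple span 12.
End rotations of the released simple span under the applied load (×1/EI):
  at 1: point load 34 at a = 2.67: Pab(L + b)/(6LEI) = 134.4/EI
  at 2: point load 34 at a = 2.67: Pab(L + a)/(6LEI) = 107.6/EI
  at 1: point load 92.9 at a = 5.33: Pab(L + b)/(6LEI) = 293.9/EI
  at 2: point load 92.9 at a = 5.33: Pab(L + a)/(6LEI) = 367.1/EI
  θ_10 = 428.3/EI,  θ_20 = 474.7/EI
Flexibility coefficients: a unit moment at one end gives L/(3EI) there and L/(6EI) at the far end, so f₁₁ = f₂₂ = 2.667/EI and f₁₂ = f₂₁ = 1.333/EI.
Compatibility — zero rotation at each built-in end:
  2.667 M_1 + 1.333 M_2 = 428.3
  1.333 M_1 + 2.667 M_2 = 474.7
Solving the pair gives M_1 = 95.45 kN·m and M_2 = 130.3 kN·m (hogging).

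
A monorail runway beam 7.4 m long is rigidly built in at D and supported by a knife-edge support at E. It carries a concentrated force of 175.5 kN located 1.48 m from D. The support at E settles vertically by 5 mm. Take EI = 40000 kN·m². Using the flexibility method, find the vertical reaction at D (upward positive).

Release the roller at E. Primary structure: cantilever fixed at D.
Deflection at E on the released cantilever, summing each load's contribution:
  point load 175.5 at a = 1.48: Pa²(3L − a)/(6EI) = 1328/EI
Tip deflection under a unit load at E: L³/(3EI) = 135.1/EI.
With EI = 40000 kN·m²: δ_0 = 0.033188 m and δ_{EE} = 0.003377 m/kN.
Compatibility — the beam at E must follow the support down by 0.005 m: δ_0 − R_E·δ_{EE} = 0.005, so R_E = (0.033188 − 0.005)/0.003377 = 8.347 kN.
Vertical equilibrium: R_D = ΣP − R_E = 175.5 − 8.347 = 167.2 kN.

R_D = 167.2 kN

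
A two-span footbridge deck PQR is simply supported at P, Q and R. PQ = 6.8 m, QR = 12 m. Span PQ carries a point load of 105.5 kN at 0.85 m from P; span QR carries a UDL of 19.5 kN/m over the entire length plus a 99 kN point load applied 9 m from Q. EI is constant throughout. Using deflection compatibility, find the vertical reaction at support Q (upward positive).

R_Q = 230.7 kN

Release continuity at Q by inserting a hinge; the redundant is the internal moment M_Q. The primary structure is two simply-supported spans PQ and QR.
Discontinuity in slope at Q on the released structure — sum the simple-span end rotations:
  span PQ: point load 105.5 at a = 0.85: Pab(L + a)/(6LEI) = 100/EI
  span QR: UDL 19.5: wL³/(24EI) = 1404/EI
  span QR: point load 99 at a = 9: Pab(L + b)/(6LEI) = 556.9/EI
  relative rotation θ_0 = (100 + 1961)/EI = 2061/EI
A unit hogging moment at Q produces rotation L₁/(3EI) + L₂/(3EI) = 6.267/EI.
Compatibility: M_Q·(L₁+L₂)/(3EI) = θ_0, giving M_Q = 328.9 kN·m (hogging).
Span PQ, ΣM about P with M_Q applied at Q: R_Q^{PQ}·6.8 = 89.67 + 328.9, so R_Q^{PQ} = 61.55 kN and R_P = 105.5 − 61.55 = 43.95 kN.
Span QR, ΣM about R: R_Q^{QR}·12 = 1701 + 328.9, so R_Q^{QR} = 169.2 kN and R_R = 333 − 169.2 = 163.8 kN.
R_Q = 61.55 + 169.2 = 230.7 kN.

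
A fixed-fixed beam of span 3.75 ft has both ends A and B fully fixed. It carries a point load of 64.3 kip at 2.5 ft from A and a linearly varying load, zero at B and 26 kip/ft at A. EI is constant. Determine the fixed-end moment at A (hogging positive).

Release both end moments; the primary structure is a simply-supported span AB with redundants M_A and M_B.
End rotations of the released simple span under the applied load (×1/EI):
  at A: point load 64.3 at a = 2.5: Pab(L + b)/(6LEI) = 44.65/EI
  at B: point load 64.3 at a = 2.5: Pab(L + a)/(6LEI) = 55.82/EI
  at A: triangular load, peak 26: w₀L³/(45EI) = 30.47/EI
  at B: triangular load, peak 26: 7w₀L³/(360EI) = 26.66/EI
  θ_A0 = 75.12/EI,  θ_B0 = 82.48/EI
Flexibility coefficients: a unit moment at one end gives L/(3EI) there and L/(6EI) at the far end, so f₁₁ = f₂₂ = 1.25/EI and f₁₂ = f₂₁ = 0.625/EI.
Compatibility — zero rotation at each built-in end:
  1.25 M_A + 0.625 M_B = 75.12
  0.625 M_A + 1.25 M_B = 82.48
Solving the pair gives M_A = 36.14 kip·ft and M_B = 47.91 kip·ft (hogging).

M_A = 36.14 kip·ft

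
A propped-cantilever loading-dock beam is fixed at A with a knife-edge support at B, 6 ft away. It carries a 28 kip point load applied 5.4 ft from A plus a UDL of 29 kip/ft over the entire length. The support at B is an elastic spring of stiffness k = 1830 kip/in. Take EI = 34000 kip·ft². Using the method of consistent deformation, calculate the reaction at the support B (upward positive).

Take the reaction at B as the redundant and release it; the primary structure is a cantilever fixed at A.
Deflection at B on the released cantilever, summing each load's contribution:
  point load 28 at a = 5.4: Pa²(3L − a)/(6EI) = 1715/EI
  UDL 29: wL⁴/(8EI) = 4698/EI
  δ_0 = 6413/EI
Flexibility coefficient — unit upward force at B: δ_{BB} = L³/(3EI) = 72/EI.
With EI = 34000 kip·ft²: δ_0 = 0.18861 ft and δ_{BB} = 0.002118 ft/kip.
Compatibility — the spring shortens by R_B/k under the reaction it provides: δ_0 − R_B·δ_{BB} = R_B/k. With 1/k = 1/(1830×12) ft/kip = 0.000046 ft/kip, R_B = δ_0 / (δ_{BB} + 1/k) = 0.18861 / (0.002118 + 0.000046) = 87.19 kip.

R_B = 87.19 kip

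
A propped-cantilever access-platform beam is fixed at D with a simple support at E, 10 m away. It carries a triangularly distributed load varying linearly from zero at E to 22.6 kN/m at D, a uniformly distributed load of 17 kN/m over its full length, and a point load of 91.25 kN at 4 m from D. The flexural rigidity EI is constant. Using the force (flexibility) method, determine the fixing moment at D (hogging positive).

M_D = 538.4 kN·m

Release the roller at E. Primary structure: cantilever fixed at D.
Primary-structure tip deflection at E by superposition:
  triangular load, peak 22.6 at the fixed end: w₀L⁴/(30EI) = 7533/EI
  UDL 17: wL⁴/(8EI) = 21250/EI
  point load 91.25 at a = 4: Pa²(3L − a)/(6EI) = 6327/EI
  δ_0 = 35110/EI
Tip deflection under a unit load at E: L³/(3EI) = 333.3/EI.
Compatibility at E: δ_0 − R_E·δ_{EE} = 0, so R_E = 35110/333.3 = 105.3 kN.
Moment equilibrium about D: M_D = Σ(load moments about D) − R_E·L = 1592 − 105.3×10 = 538.4 kN·m.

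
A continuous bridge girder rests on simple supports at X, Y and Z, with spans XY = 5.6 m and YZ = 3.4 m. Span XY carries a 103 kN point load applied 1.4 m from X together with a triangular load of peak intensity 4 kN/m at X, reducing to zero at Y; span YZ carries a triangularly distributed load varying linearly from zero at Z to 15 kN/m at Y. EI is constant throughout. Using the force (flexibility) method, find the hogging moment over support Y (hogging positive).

M_Y = 50.98 kN·m

Release continuity at Y by inserting a hinge; the redundant is the internal moment M_Y. The primary structure is two simply-supported spans XY and YZ.
Rotations at Y on the released spans (each span's end-slope, ×1/EI):
  span XY: point load 103 at a = 1.4: Pab(L + a)/(6LEI) = 126.2/EI
  span XY: triangular load, peak 4: 7w₀L³/(360EI) = 13.66/EI
  span YZ: triangular load, peak 15: w₀L³/(45EI) = 13.1/EI
  relative rotation θ_0 = (139.8 + 13.1)/EI = 152.9/EI
A unit hogging moment at Y produces rotation L₁/(3EI) + L₂/(3EI) = 3/EI.
Slope continuity at Y: θ_0 = M_Y·3/EI, so M_Y = 152.9/3 = 50.98 kN·m (hogging).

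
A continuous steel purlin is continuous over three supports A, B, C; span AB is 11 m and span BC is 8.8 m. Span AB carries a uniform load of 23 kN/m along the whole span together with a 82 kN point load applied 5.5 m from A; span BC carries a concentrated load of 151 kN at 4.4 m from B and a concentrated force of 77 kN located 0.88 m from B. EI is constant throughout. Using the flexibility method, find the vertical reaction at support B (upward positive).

Take M_B as the redundant. Released structure: two simple spans AB and BC with a hinge at B.
End slopes at the hinge B, treating each span as simply supported:
  span AB: UDL 23: wL³/(24EI) = 1276/EI
  span AB: point load 82 at a = 5.5: Pab(L + a)/(6LEI) = 620.1/EI
  span BC: point load 151 at a = 4.4: Pab(L + b)/(6LEI) = 730.8/EI
  span BC: point load 77 at a = 0.88: Pab(L + b)/(6LEI) = 169.9/EI
  relative rotation θ_0 = (1896 + 900.8)/EI = 2796/EI
A unit hogging moment at B produces rotation L₁/(3EI) + L₂/(3EI) = 6.6/EI.
Slope continuity at B: θ_0 = M_B·6.6/EI, so M_B = 2796/6.6 = 423.7 kN·m (hogging).
Span AB, ΣM about A with M_B applied at B: R_B^{AB}·11 = 1842 + 423.7, so R_B^{AB} = 206 kN and R_A = 335 − 206 = 129 kN.
Span BC, ΣM about C: R_B^{BC}·8.8 = 1274 + 423.7, so R_B^{BC} = 192.9 kN and R_C = 228 − 192.9 = 35.05 kN.
R_B = 206 + 192.9 = 399 kN.

R_B = 399 kN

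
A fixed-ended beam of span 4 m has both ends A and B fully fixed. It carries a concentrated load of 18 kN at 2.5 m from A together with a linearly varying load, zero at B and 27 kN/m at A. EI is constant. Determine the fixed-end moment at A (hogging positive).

Take the two fixed-end moments M_A, M_B as redundants; the released structure is the simple span AB.
End rotations of the released simple span under the applied load (×1/EI):
  at A: point load 18 at a = 2.5: Pab(L + b)/(6LEI) = 15.47/EI
  at B: point load 18 at a = 2.5: Pab(L + a)/(6LEI) = 18.28/EI
  at A: triangular load, peak 27: w₀L³/(45EI) = 38.4/EI
  at B: triangular load, peak 27: 7w₀L³/(360EI) = 33.6/EI
  θ_A0 = 53.87/EI,  θ_B0 = 51.88/EI
Flexibility coefficients: a unit moment at one end gives L/(3EI) there and L/(6EI) at the far end, so f₁₁ = f₂₂ = 1.333/EI and f₁₂ = f₂₁ = 0.6667/EI.
Compatibility — zero rotation at each built-in end:
  1.333 M_A + 0.6667 M_B = 53.87
  0.6667 M_A + 1.333 M_B = 51.88
Solving the pair gives M_A = 27.93 kN·m and M_B = 24.95 kN·m (hogging).

M_A = 27.93 kN·m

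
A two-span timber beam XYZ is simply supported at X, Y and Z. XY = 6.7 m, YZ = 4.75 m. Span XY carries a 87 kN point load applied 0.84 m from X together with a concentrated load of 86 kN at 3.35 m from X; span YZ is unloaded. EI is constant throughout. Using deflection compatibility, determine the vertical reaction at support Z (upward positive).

Release continuity at Y by inserting a hinge; the redundant is the internal moment M_Y. The primary structure is two simply-supported spans XY and YZ.
Rotations at Y on the released spans (each span's end-slope, ×1/EI):
  span XY: point load 87 at a = 0.84: Pab(L + a)/(6LEI) = 80.32/EI
  span XY: point load 86 at a = 3.35: Pab(L + a)/(6LEI) = 241.3/EI
  relative rotation θ_0 = (321.6 + 0)/EI = 321.6/EI
A unit hogging moment at Y produces rotation L₁/(3EI) + L₂/(3EI) = 3.817/EI.
Slope continuity at Y: θ_0 = M_Y·3.817/EI, so M_Y = 321.6/3.817 = 84.26 kN·m (hogging).
Span YZ, ΣM about Z: R_Y^{YZ}·4.75 = 0 + 84.26, so R_Y^{YZ} = 17.74 kN and R_Z = 0 − 17.74 = -17.74 kN.

R_Z = -17.74 kN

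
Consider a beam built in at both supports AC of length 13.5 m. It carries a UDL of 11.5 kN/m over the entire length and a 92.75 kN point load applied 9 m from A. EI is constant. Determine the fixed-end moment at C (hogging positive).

M_C = 360.2 kN·m

Take the two fixed-end moments M_A, M_C as redundants; the released structure is the simple span AC.
Simple-span end rotations at A and C under the given loads:
  at A: UDL 11.5: wL³/(24EI) = 1179/EI
  at C: UDL 11.5: wL³/(24EI) = 1179/EI
  at A: point load 92.75 at a = 9: Pab(L + b)/(6LEI) = 834.8/EI
  at C: point load 92.75 at a = 9: Pab(L + a)/(6LEI) = 1043/EI
  θ_A0 = 2014/EI,  θ_C0 = 2222/EI
Flexibility coefficients: a unit moment at one end gives L/(3EI) there and L/(6EI) at the far end, so f₁₁ = f₂₂ = 4.5/EI and f₁₂ = f₂₁ = 2.25/EI.
Compatibility — zero rotation at each built-in end:
  4.5 M_A + 2.25 M_C = 2014
  2.25 M_A + 4.5 M_C = 2222
Solving the pair gives M_A = 267.4 kN·m and M_C = 360.2 kN·m (hogging).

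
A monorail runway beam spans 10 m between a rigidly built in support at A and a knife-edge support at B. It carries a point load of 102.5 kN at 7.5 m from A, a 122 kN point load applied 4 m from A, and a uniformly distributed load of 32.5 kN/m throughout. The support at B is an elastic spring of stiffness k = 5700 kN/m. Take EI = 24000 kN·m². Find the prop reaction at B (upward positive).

R_B = 209.5 kN

Release the roller at B. Primary structure: cantilever fixed at A.
Primary-structure tip deflection at B by superposition:
  point load 102.5 at a = 7.5: Pa²(3L − a)/(6EI) = 21621/EI
  point load 122 at a = 4: Pa²(3L − a)/(6EI) = 8459/EI
  UDL 32.5: wL⁴/(8EI) = 40625/EI
  δ_0 = 70705/EI
Flexibility coefficient — unit upward force at B: δ_{BB} = L³/(3EI) = 333.3/EI.
With EI = 24000 kN·m²: δ_0 = 2.946 m and δ_{BB} = 0.013889 m/kN.
Compatibility — the spring shortens by R_B/k under the reaction it provides: δ_0 − R_B·δ_{BB} = R_B/k. With 1/k = 0.000175 m/kN, R_B = δ_0 / (δ_{BB} + 1/k) = 2.946 / (0.013889 + 0.000175) = 209.5 kN.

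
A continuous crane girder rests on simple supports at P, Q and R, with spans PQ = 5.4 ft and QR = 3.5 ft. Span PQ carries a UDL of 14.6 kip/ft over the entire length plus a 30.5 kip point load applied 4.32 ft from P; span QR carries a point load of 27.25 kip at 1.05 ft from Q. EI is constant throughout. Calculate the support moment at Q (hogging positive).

Insert a hinge at Q; M_Q is the redundant, and each span becomes simply supported.
Discontinuity in slope at Q on the released structure — sum the simple-span end rotations:
  span PQ: UDL 14.6: wL³/(24EI) = 95.79/EI
  span PQ: point load 30.5 at a = 4.32: Pab(L + a)/(6LEI) = 42.69/EI
  span QR: point load 27.25 at a = 1.05: Pab(L + b)/(6LEI) = 19.86/EI
  relative rotation θ_0 = (138.5 + 19.86)/EI = 158.3/EI
A unit hogging moment at Q produces rotation L₁/(3EI) + L₂/(3EI) = 2.967/EI.
Compatibility: M_Q·(L₁+L₂)/(3EI) = θ_0, giving M_Q = 53.37 kip·ft (hogging).

M_Q = 53.37 kip·ft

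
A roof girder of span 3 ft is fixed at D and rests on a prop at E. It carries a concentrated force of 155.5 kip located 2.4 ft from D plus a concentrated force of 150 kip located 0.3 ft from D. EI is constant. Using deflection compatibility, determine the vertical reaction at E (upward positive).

R_E = 111.6 kip

Release the roller at E. Primary structure: cantilever fixed at D.
Primary-structure tip deflection at E by superposition:
  point load 155.5 at a = 2.4: Pa²(3L − a)/(6EI) = 985.2/EI
  point load 150 at a = 0.3: Pa²(3L − a)/(6EI) = 19.57/EI
  δ_0 = 1005/EI
Tip deflection under a unit load at E: L³/(3EI) = 9/EI.
Compatibility at E: δ_0 − R_E·δ_{EE} = 0, so R_E = 1005/9 = 111.6 kip.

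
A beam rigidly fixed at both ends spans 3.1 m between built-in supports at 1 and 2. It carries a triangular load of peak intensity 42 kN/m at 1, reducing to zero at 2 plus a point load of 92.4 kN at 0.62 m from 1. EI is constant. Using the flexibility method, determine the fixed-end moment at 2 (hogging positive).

Release both end moments; the primary structure is a simply-supported span 12 with redundants M_1 and M_2.
End rotations of the released simple span under the applied load (×1/EI):
  at 1: triangular load, peak 42: w₀L³/(45EI) = 27.8/EI
  at 2: triangular load, peak 42: 7w₀L³/(360EI) = 24.33/EI
  at 1: point load 92.4 at a = 0.62: Pab(L + b)/(6LEI) = 42.62/EI
  at 2: point load 92.4 at a = 0.62: Pab(L + a)/(6LEI) = 28.41/EI
  θ_10 = 70.43/EI,  θ_20 = 52.74/EI
Flexibility coefficients: a unit moment at one end gives L/(3EI) there and L/(6EI) at the far end, so f₁₁ = f₂₂ = 1.033/EI and f₁₂ = f₂₁ = 0.5167/EI.
Compatibility — zero rotation at each built-in end:
  1.033 M_1 + 0.5167 M_2 = 70.43
  0.5167 M_1 + 1.033 M_2 = 52.74
Solving the pair gives M_1 = 56.85 kN·m and M_2 = 22.62 kN·m (hogging).

M_2 = 22.62 kN·m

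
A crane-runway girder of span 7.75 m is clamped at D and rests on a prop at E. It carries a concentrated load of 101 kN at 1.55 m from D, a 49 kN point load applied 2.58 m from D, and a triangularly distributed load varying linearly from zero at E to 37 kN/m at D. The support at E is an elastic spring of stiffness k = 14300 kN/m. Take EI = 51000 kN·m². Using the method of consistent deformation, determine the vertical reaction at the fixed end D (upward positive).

R_D = 252.7 kN

Take the reaction at E as the redundant and release it; the primary structure is a cantilever fixed at D.
Free-end deflection of the primary structure under the applied loading (downward +):
  point load 101 at a = 1.55: Pa²(3L − a)/(6EI) = 877.6/EI
  point load 49 at a = 2.58: Pa²(3L − a)/(6EI) = 1124/EI
  triangular load, peak 37 at the fixed end: w₀L⁴/(30EI) = 4449/EI
  δ_0 = 6450/EI
Flexibility coefficient — unit upward force at E: δ_{EE} = L³/(3EI) = 155.2/EI.
With EI = 51000 kN·m²: δ_0 = 0.12648 m and δ_{EE} = 0.003042 m/kN.
Compatibility — the spring shortens by R_E/k under the reaction it provides: δ_0 − R_E·δ_{EE} = R_E/k. With 1/k = 0.00007 m/kN, R_E = δ_0 / (δ_{EE} + 1/k) = 0.12648 / (0.003042 + 0.00007) = 40.64 kN.
Vertical equilibrium: R_D = ΣP − R_E = 293.4 − 40.64 = 252.7 kN.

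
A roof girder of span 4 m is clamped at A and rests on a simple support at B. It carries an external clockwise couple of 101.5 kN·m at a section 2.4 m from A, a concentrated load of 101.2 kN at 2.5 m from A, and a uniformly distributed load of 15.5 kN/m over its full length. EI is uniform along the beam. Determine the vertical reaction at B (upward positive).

Take the reaction at B as the redundant and release it; the primary structure is a cantilever fixed at A.
Downward deflection at the released point B due to the loads:
  clockwise couple 101.5 at a = 2.4: M₀a(2L − a)/(2EI) = 682.1/EI
  point load 101.2 at a = 2.5: Pa²(3L − a)/(6EI) = 1001/EI
  UDL 15.5: wL⁴/(8EI) = 496/EI
  δ_0 = 2180/EI
Flexibility coefficient — unit upward force at B: δ_{BB} = L³/(3EI) = 21.33/EI.
The prop prevents deflection at B: R_B = δ_0/δ_{BB} = 2180/21.33 = 102.2 kN.

R_B = 102.2 kN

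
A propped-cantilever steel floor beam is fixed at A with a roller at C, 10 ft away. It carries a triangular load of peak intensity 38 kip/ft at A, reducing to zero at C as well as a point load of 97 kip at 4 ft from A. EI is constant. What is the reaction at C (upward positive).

R_C = 58.18 kip

Release the roller at C. Primary structure: cantilever fixed at A.
Downward deflection at the released point C due to the loads:
  triangular load, peak 38 at the fixed end: w₀L⁴/(30EI) = 12667/EI
  point load 97 at a = 4: Pa²(3L − a)/(6EI) = 6725/EI
  δ_0 = 19392/EI
Tip deflection under a unit load at C: L³/(3EI) = 333.3/EI.
The prop prevents deflection at C: R_C = δ_0/δ_{CC} = 19392/333.3 = 58.18 kip.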